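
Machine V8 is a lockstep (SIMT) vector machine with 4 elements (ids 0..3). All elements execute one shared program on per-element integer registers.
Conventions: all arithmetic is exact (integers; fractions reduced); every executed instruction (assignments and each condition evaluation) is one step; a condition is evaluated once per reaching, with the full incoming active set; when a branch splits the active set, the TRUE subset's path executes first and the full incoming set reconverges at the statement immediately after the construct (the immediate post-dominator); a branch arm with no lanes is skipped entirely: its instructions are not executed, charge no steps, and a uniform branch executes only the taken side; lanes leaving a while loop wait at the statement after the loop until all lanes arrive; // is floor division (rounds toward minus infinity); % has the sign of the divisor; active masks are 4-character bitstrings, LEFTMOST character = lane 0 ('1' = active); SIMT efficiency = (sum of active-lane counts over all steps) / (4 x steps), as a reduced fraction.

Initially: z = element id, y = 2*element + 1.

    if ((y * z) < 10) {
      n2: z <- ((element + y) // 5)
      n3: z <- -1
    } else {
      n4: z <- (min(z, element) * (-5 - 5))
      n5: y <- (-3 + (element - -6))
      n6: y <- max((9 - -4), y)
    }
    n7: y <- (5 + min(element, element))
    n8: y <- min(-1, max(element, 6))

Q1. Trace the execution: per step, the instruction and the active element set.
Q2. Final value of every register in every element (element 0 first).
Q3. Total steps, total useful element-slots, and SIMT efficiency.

step 0: eval ((y * z) < 10)          1111
step 1: z <- ((element + y) // 5)    1100
step 2: z <- -1                      1100
step 3: z <- (min(z, element) * (-5 - 5)) 0011
step 4: y <- (-3 + (element - -6))   0011
step 5: y <- max((9 - -4), y)        0011
step 6: y <- (5 + min(element, element)) 1111
step 7: y <- min(-1, max(element, 6)) 1111

Answer: 8 steps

z: -1,-1,-20,-30
y: -1,-1,-1,-1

steps = 8; useful = 22; efficiency = 22/32 = 11/16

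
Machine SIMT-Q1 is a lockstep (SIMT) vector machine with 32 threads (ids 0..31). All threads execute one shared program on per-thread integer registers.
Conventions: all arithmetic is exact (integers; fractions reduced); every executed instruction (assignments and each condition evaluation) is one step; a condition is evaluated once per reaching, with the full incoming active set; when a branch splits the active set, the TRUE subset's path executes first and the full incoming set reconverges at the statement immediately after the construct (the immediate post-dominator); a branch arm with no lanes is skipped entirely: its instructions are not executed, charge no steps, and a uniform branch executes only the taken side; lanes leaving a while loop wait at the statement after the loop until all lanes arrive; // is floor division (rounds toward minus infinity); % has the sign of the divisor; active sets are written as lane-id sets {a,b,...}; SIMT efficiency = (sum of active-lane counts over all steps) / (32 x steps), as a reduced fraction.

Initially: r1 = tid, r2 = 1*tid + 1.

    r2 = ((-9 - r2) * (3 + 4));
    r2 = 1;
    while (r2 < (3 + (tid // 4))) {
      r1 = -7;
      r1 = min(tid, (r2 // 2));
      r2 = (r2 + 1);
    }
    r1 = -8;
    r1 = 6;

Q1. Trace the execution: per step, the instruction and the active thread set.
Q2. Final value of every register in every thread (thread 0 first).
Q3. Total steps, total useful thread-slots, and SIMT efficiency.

step 0: r2 <- ((-9 - r2) * (3 + 4))  {0,1,2,3,4,5,6,7,8,9,10,11,12,13,14,15,16,17,18,19,20,21,22,23,24,25,26,27,28,29,30,31}
step 1: r2 <- 1                      {0,1,2,3,4,5,6,7,8,9,10,11,12,13,14,15,16,17,18,19,20,21,22,23,24,25,26,27,28,29,30,31}
step 2: eval (r2 < (3 + (tid // 4))) {0,1,2,3,4,5,6,7,8,9,10,11,12,13,14,15,16,17,18,19,20,21,22,23,24,25,26,27,28,29,30,31}
step 3: r1 <- -7                     {0,1,2,3,4,5,6,7,8,9,10,11,12,13,14,15,16,17,18,19,20,21,22,23,24,25,26,27,28,29,30,31}
step 4: r1 <- min(tid, (r2 // 2))    {0,1,2,3,4,5,6,7,8,9,10,11,12,13,14,15,16,17,18,19,20,21,22,23,24,25,26,27,28,29,30,31}
step 5: r2 <- (r2 + 1)               {0,1,2,3,4,5,6,7,8,9,10,11,12,13,14,15,16,17,18,19,20,21,22,23,24,25,26,27,28,29,30,31}
step 6: eval (r2 < (3 + (tid // 4))) {0,1,2,3,4,5,6,7,8,9,10,11,12,13,14,15,16,17,18,19,20,21,22,23,24,25,26,27,28,29,30,31}
step 7: r1 <- -7                     {0,1,2,3,4,5,6,7,8,9,10,11,12,13,14,15,16,17,18,19,20,21,22,23,24,25,26,27,28,29,30,31}
step 8: r1 <- min(tid, (r2 // 2))    {0,1,2,3,4,5,6,7,8,9,10,11,12,13,14,15,16,17,18,19,20,21,22,23,24,25,26,27,28,29,30,31}
step 9: r2 <- (r2 + 1)               {0,1,2,3,4,5,6,7,8,9,10,11,12,13,14,15,16,17,18,19,20,21,22,23,24,25,26,27,28,29,30,31}
step 10: eval (r2 < (3 + (tid // 4))) {0,1,2,3,4,5,6,7,8,9,10,11,12,13,14,15,16,17,18,19,20,21,22,23,24,25,26,27,28,29,30,31}
step 11: r1 <- -7                     {4,5,6,7,8,9,10,11,12,13,14,15,16,17,18,19,20,21,22,23,24,25,26,27,28,29,30,31}
step 12: r1 <- min(tid, (r2 // 2))    {4,5,6,7,8,9,10,11,12,13,14,15,16,17,18,19,20,21,22,23,24,25,26,27,28,29,30,31}
step 13: r2 <- (r2 + 1)               {4,5,6,7,8,9,10,11,12,13,14,15,16,17,18,19,20,21,22,23,24,25,26,27,28,29,30,31}
step 14: eval (r2 < (3 + (tid // 4))) {4,5,6,7,8,9,10,11,12,13,14,15,16,17,18,19,20,21,22,23,24,25,26,27,28,29,30,31}
step 15: r1 <- -7                     {8,9,10,11,12,13,14,15,16,17,18,19,20,21,22,23,24,25,26,27,28,29,30,31}
step 16: r1 <- min(tid, (r2 // 2))    {8,9,10,11,12,13,14,15,16,17,18,19,20,21,22,23,24,25,26,27,28,29,30,31}
step 17: r2 <- (r2 + 1)               {8,9,10,11,12,13,14,15,16,17,18,19,20,21,22,23,24,25,26,27,28,29,30,31}
step 18: eval (r2 < (3 + (tid // 4))) {8,9,10,11,12,13,14,15,16,17,18,19,20,21,22,23,24,25,26,27,28,29,30,31}
step 19: r1 <- -7                     {12,13,14,15,16,17,18,19,20,21,22,23,24,25,26,27,28,29,30,31}
step 20: r1 <- min(tid, (r2 // 2))    {12,13,14,15,16,17,18,19,20,21,22,23,24,25,26,27,28,29,30,31}
step 21: r2 <- (r2 + 1)               {12,13,14,15,16,17,18,19,20,21,22,23,24,25,26,27,28,29,30,31}
step 22: eval (r2 < (3 + (tid // 4))) {12,13,14,15,16,17,18,19,20,21,22,23,24,25,26,27,28,29,30,31}
step 23: r1 <- -7                     {16,17,18,19,20,21,22,23,24,25,26,27,28,29,30,31}
step 24: r1 <- min(tid, (r2 // 2))    {16,17,18,19,20,21,22,23,24,25,26,27,28,29,30,31}
step 25: r2 <- (r2 + 1)               {16,17,18,19,20,21,22,23,24,25,26,27,28,29,30,31}
step 26: eval (r2 < (3 + (tid // 4))) {16,17,18,19,20,21,22,23,24,25,26,27,28,29,30,31}
step 27: r1 <- -7                     {20,21,22,23,24,25,26,27,28,29,30,31}
step 28: r1 <- min(tid, (r2 // 2))    {20,21,22,23,24,25,26,27,28,29,30,31}
step 29: r2 <- (r2 + 1)               {20,21,22,23,24,25,26,27,28,29,30,31}
step 30: eval (r2 < (3 + (tid // 4))) {20,21,22,23,24,25,26,27,28,29,30,31}
step 31: r1 <- -7                     {24,25,26,27,28,29,30,31}
step 32: r1 <- min(tid, (r2 // 2))    {24,25,26,27,28,29,30,31}
step 33: r2 <- (r2 + 1)               {24,25,26,27,28,29,30,31}
step 34: eval (r2 < (3 + (tid // 4))) {24,25,26,27,28,29,30,31}
step 35: r1 <- -7                     {28,29,30,31}
step 36: r1 <- min(tid, (r2 // 2))    {28,29,30,31}
step 37: r2 <- (r2 + 1)               {28,29,30,31}
step 38: eval (r2 < (3 + (tid // 4))) {28,29,30,31}
step 39: r1 <- -8                     {0,1,2,3,4,5,6,7,8,9,10,11,12,13,14,15,16,17,18,19,20,21,22,23,24,25,26,27,28,29,30,31}
step 40: r1 <- 6                      {0,1,2,3,4,5,6,7,8,9,10,11,12,13,14,15,16,17,18,19,20,21,22,23,24,25,26,27,28,29,30,31}

Answer: 41 steps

r1: 6,6,6,6,6,6,6,6,6,6,6,6,6,6,6,6,6,6,6,6,6,6,6,6,6,6,6,6,6,6,6,6
r2: 3,3,3,3,4,4,4,4,5,5,5,5,6,6,6,6,7,7,7,7,8,8,8,8,9,9,9,9,10,10,10,10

steps = 41; useful = 864; efficiency = 864/1312 = 27/41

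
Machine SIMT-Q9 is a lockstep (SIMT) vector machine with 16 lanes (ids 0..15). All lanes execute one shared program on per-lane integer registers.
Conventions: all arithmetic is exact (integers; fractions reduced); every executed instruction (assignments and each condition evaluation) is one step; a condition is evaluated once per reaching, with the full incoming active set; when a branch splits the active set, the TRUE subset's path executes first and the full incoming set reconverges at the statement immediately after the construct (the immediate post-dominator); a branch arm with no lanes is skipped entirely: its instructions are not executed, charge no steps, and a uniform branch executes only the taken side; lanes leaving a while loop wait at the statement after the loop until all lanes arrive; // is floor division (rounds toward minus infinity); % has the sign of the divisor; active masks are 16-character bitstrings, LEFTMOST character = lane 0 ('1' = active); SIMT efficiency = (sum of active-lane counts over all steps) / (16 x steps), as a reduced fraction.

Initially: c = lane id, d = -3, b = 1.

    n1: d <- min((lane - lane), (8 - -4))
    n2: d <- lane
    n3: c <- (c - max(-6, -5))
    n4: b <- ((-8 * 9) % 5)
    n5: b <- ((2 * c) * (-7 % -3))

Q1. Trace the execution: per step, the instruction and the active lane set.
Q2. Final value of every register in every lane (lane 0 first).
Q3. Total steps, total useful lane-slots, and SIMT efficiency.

step 0: d <- min((lane - lane), (8 - -4)) 1111111111111111
step 1: d <- lane                    1111111111111111
step 2: c <- (c - max(-6, -5))       1111111111111111
step 3: b <- ((-8 * 9) % 5)          1111111111111111
step 4: b <- ((2 * c) * (-7 % -3))   1111111111111111

Answer: 5 steps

c: 5,6,7,8,9,10,11,12,13,14,15,16,17,18,19,20
d: 0,1,2,3,4,5,6,7,8,9,10,11,12,13,14,15
b: -10,-12,-14,-16,-18,-20,-22,-24,-26,-28,-30,-32,-34,-36,-38,-40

steps = 5; useful = 80; efficiency = 80/80 = 1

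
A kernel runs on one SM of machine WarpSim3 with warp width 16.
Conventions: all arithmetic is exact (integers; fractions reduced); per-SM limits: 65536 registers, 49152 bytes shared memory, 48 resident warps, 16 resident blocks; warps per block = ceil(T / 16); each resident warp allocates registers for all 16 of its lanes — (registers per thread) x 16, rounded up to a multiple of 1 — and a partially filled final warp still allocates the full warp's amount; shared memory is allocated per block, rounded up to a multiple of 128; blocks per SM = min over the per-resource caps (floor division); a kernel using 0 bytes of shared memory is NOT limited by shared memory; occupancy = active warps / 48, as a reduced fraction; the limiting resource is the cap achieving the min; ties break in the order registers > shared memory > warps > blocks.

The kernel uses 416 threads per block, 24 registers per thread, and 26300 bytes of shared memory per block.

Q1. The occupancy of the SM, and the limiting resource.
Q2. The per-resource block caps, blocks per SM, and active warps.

Answer: occupancy 13/24, limited by shared memory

registers: 6 blocks
shared memory: 1 block
warps: 1 block
blocks: 16 blocks

Answer: 1 block, 26 active warps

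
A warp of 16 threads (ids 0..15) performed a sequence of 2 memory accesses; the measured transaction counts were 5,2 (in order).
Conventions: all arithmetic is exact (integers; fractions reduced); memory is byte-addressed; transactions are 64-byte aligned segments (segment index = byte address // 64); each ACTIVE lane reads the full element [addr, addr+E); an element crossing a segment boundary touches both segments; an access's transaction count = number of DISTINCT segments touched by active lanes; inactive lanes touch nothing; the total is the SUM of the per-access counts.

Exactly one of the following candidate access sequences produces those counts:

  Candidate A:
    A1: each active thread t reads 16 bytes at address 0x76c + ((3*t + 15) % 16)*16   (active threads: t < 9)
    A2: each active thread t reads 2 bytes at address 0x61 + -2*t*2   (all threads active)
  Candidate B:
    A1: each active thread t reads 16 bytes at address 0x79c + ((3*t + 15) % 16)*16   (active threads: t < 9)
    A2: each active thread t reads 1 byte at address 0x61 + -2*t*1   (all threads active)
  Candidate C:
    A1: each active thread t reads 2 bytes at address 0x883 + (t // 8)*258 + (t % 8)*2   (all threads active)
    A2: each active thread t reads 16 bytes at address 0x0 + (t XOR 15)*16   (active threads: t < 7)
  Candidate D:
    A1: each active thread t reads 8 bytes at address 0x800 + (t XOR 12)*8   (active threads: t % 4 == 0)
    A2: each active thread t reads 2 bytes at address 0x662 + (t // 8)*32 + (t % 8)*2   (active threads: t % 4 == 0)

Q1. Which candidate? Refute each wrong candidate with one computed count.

B: A2 gives 1 transaction, not 2
C: A1 gives 2 transactions, not 5
D: A1 gives 2 transactions, not 5
A: all counts match (5,2)

Answer: A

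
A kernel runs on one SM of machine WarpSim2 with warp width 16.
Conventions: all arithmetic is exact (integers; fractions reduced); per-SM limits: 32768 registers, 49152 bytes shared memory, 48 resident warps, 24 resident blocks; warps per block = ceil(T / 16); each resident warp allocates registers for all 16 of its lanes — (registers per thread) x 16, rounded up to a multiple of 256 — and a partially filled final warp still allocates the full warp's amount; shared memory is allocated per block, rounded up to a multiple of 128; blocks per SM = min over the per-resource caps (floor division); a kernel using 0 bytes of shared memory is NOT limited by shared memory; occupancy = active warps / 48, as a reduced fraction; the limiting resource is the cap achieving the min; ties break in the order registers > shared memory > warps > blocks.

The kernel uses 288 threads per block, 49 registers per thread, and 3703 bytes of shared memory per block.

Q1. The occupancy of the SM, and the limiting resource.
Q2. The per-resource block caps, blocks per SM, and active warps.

Answer: occupancy 3/8, limited by registers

registers: 1 block
shared memory: 13 blocks
warps: 2 blocks
blocks: 24 blocks

Answer: 1 block, 18 active warps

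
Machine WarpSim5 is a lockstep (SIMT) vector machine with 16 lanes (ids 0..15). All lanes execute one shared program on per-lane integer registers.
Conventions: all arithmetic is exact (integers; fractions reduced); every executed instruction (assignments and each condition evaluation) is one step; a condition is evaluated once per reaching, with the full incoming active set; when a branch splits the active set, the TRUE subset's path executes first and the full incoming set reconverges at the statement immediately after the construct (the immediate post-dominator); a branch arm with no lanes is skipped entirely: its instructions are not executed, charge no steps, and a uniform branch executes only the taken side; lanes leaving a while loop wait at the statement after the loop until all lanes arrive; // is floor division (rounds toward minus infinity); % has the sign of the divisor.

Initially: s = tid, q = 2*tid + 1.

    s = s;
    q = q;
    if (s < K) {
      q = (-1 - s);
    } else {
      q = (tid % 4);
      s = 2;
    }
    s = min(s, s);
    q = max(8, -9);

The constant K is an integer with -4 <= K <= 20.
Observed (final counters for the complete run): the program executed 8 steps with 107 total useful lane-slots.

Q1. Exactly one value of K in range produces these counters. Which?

Answer: K = 5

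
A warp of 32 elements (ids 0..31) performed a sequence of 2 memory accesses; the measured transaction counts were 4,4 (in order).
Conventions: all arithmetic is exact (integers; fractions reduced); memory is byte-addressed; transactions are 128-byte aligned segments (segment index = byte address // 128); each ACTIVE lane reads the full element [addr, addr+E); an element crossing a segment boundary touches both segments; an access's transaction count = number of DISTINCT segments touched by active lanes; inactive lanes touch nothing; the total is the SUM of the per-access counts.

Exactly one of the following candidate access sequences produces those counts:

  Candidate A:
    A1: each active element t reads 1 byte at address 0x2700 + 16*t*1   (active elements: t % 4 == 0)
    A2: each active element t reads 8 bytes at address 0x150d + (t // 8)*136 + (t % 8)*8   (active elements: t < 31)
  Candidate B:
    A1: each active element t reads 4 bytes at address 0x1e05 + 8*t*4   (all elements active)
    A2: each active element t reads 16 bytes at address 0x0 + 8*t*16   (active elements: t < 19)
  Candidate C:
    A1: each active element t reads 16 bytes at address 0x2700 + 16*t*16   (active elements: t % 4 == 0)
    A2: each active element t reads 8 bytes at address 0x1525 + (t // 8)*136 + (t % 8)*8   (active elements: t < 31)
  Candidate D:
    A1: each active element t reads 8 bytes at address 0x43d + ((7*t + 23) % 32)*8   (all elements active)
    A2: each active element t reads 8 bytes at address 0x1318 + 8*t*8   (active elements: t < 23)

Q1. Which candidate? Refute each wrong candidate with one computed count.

B: A1 gives 8 transactions, not 4
C: A1 gives 8 transactions, not 4
D: A1 gives 3 transactions, not 4
A: all counts match (4,4)

Answer: A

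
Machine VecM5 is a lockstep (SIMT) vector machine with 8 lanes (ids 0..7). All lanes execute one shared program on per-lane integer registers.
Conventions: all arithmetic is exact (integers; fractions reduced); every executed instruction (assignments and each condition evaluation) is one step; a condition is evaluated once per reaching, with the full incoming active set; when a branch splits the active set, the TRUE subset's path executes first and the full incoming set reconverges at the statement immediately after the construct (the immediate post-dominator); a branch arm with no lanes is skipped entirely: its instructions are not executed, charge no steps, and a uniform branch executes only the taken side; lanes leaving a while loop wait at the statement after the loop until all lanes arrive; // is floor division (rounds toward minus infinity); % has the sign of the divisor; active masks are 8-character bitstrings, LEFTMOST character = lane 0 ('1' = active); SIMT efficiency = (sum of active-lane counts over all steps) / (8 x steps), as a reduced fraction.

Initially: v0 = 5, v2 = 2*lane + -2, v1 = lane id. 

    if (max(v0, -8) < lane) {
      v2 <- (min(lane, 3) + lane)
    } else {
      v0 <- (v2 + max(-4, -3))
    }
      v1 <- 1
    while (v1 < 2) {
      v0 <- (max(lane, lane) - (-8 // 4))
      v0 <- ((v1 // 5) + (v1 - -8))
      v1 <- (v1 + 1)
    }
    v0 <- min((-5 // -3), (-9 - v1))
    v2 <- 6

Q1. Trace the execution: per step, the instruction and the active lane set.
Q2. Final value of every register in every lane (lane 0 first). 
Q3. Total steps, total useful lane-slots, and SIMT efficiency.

step 0: eval (max(v0, -8) < lane)    11111111
step 1: v2 <- (min(lane, 3) + lane)  00000011
step 2: v0 <- (v2 + max(-4, -3))     11111100
step 3: v1 <- 1                      11111111
step 4: eval (v1 < 2)                11111111
step 5: v0 <- (max(lane, lane) - (-8 // 4)) 11111111
step 6: v0 <- ((v1 // 5) + (v1 - -8)) 11111111
step 7: v1 <- (v1 + 1)               11111111
step 8: eval (v1 < 2)                11111111
step 9: v0 <- min((-5 // -3), (-9 - v1)) 11111111
step 10: v2 <- 6                      11111111

Answer: 11 steps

v0: -11,-11,-11,-11,-11,-11,-11,-11
v2: 6,6,6,6,6,6,6,6
v1: 2,2,2,2,2,2,2,2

steps = 11; useful = 80; efficiency = 80/88 = 10/11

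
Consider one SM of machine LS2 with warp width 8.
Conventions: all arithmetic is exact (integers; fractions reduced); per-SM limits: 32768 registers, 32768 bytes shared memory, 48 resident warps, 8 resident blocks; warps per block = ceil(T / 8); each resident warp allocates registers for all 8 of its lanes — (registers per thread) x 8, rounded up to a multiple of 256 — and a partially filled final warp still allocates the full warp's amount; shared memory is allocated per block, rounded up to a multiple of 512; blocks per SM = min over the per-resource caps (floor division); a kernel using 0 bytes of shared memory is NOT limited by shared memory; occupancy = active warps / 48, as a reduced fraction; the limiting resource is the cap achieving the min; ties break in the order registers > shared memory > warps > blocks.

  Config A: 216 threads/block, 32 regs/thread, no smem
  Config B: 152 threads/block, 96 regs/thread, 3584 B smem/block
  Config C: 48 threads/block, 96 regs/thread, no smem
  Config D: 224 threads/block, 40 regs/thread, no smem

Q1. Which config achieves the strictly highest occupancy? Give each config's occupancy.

occupancies: A 9/16, B 19/24, C 7/8, D 7/12

Answer: C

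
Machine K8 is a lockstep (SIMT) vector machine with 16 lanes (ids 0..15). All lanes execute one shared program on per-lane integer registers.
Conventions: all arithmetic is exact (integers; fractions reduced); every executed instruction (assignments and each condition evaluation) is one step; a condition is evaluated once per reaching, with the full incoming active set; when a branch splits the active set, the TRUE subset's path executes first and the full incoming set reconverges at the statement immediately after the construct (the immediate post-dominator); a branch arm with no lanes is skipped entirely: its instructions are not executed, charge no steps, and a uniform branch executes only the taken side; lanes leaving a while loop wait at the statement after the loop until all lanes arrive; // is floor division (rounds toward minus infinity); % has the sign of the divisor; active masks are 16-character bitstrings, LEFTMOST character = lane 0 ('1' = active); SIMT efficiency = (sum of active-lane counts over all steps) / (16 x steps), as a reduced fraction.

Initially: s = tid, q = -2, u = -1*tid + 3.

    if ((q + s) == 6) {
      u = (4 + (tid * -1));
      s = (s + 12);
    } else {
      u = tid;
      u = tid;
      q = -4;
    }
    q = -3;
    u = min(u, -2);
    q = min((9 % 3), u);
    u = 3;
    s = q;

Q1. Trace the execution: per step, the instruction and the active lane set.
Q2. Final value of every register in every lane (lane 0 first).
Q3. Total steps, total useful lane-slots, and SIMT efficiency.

step 0: eval ((q + s) == 6)          1111111111111111
step 1: u <- (4 + (tid * -1))        0000000010000000
step 2: s <- (s + 12)                0000000010000000
step 3: u <- tid                     1111111101111111
step 4: u <- tid                     1111111101111111
step 5: q <- -4                      1111111101111111
step 6: q <- -3                      1111111111111111
step 7: u <- min(u, -2)              1111111111111111
step 8: q <- min((9 % 3), u)         1111111111111111
step 9: u <- 3                       1111111111111111
step 10: s <- q                       1111111111111111

Answer: 11 steps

s: -2,-2,-2,-2,-2,-2,-2,-2,-4,-2,-2,-2,-2,-2,-2,-2
q: -2,-2,-2,-2,-2,-2,-2,-2,-4,-2,-2,-2,-2,-2,-2,-2
u: 3,3,3,3,3,3,3,3,3,3,3,3,3,3,3,3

steps = 11; useful = 143; efficiency = 143/176 = 13/16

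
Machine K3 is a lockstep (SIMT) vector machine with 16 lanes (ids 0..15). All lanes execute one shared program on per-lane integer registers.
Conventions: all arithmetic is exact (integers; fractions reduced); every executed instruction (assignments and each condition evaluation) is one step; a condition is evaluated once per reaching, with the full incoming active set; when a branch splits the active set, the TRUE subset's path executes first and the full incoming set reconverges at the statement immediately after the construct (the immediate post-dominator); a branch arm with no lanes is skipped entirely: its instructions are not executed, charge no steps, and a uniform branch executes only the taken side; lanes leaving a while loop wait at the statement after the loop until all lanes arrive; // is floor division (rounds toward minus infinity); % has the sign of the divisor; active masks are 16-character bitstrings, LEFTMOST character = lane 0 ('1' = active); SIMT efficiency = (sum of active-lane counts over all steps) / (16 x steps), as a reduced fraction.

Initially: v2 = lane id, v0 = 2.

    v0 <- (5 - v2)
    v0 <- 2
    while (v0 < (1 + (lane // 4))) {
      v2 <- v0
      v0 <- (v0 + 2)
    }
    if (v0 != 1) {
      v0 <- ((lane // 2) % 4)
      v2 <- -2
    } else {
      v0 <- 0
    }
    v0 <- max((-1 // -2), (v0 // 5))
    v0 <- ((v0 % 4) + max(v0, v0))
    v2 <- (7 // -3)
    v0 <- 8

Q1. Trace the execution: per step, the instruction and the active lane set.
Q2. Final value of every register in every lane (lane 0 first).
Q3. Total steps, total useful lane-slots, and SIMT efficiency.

step 0: v0 <- (5 - v2)               1111111111111111
step 1: v0 <- 2                      1111111111111111
step 2: eval (v0 < (1 + (lane // 4))) 1111111111111111
step 3: v2 <- v0                     0000000011111111
step 4: v0 <- (v0 + 2)               0000000011111111
step 5: eval (v0 < (1 + (lane // 4))) 0000000011111111
step 6: eval (v0 != 1)               1111111111111111
step 7: v0 <- ((lane // 2) % 4)      1111111111111111
step 8: v2 <- -2                     1111111111111111
step 9: v0 <- max((-1 // -2), (v0 // 5)) 1111111111111111
step 10: v0 <- ((v0 % 4) + max(v0, v0)) 1111111111111111
step 11: v2 <- (7 // -3)              1111111111111111
step 12: v0 <- 8                      1111111111111111

Answer: 13 steps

v2: -3,-3,-3,-3,-3,-3,-3,-3,-3,-3,-3,-3,-3,-3,-3,-3
v0: 8,8,8,8,8,8,8,8,8,8,8,8,8,8,8,8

steps = 13; useful = 184; efficiency = 184/208 = 23/26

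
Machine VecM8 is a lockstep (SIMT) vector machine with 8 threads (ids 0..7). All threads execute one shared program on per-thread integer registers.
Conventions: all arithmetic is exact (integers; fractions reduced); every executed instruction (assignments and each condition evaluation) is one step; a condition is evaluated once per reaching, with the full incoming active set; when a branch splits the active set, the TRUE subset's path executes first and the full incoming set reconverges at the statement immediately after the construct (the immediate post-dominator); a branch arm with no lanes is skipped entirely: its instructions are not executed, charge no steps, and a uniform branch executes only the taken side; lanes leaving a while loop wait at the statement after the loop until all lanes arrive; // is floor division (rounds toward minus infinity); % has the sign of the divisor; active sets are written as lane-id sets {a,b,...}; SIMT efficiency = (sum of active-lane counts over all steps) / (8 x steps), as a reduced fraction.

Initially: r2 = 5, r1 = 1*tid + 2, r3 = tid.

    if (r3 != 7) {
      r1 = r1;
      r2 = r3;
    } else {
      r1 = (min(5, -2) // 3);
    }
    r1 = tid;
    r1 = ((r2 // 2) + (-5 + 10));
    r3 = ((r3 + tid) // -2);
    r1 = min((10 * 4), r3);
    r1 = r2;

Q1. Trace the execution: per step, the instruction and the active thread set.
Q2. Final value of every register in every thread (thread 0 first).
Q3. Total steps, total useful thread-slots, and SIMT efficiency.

step 0: eval (r3 != 7)               {0,1,2,3,4,5,6,7}
step 1: r1 <- r1                     {0,1,2,3,4,5,6}
step 2: r2 <- r3                     {0,1,2,3,4,5,6}
step 3: r1 <- (min(5, -2) // 3)      {7}
step 4: r1 <- tid                    {0,1,2,3,4,5,6,7}
step 5: r1 <- ((r2 // 2) + (-5 + 10)) {0,1,2,3,4,5,6,7}
step 6: r3 <- ((r3 + tid) // -2)     {0,1,2,3,4,5,6,7}
step 7: r1 <- min((10 * 4), r3)      {0,1,2,3,4,5,6,7}
step 8: r1 <- r2                     {0,1,2,3,4,5,6,7}

Answer: 9 steps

r2: 0,1,2,3,4,5,6,5
r1: 0,1,2,3,4,5,6,5
r3: 0,-1,-2,-3,-4,-5,-6,-7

steps = 9; useful = 63; efficiency = 63/72 = 7/8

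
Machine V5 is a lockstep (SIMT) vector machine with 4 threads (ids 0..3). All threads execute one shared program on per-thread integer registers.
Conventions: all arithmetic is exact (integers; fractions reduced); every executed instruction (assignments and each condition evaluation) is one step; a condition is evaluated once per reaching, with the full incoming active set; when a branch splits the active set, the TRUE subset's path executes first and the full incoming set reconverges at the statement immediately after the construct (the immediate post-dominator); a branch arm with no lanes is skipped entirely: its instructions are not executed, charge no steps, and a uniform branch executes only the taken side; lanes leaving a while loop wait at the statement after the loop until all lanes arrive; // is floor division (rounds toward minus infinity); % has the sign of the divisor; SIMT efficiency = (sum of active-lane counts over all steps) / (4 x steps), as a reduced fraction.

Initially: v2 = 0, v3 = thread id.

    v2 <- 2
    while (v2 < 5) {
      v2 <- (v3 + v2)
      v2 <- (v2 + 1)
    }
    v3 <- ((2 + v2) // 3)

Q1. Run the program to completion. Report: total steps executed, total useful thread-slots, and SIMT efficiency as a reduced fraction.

Answer: 12 steps, 33 useful, 11/16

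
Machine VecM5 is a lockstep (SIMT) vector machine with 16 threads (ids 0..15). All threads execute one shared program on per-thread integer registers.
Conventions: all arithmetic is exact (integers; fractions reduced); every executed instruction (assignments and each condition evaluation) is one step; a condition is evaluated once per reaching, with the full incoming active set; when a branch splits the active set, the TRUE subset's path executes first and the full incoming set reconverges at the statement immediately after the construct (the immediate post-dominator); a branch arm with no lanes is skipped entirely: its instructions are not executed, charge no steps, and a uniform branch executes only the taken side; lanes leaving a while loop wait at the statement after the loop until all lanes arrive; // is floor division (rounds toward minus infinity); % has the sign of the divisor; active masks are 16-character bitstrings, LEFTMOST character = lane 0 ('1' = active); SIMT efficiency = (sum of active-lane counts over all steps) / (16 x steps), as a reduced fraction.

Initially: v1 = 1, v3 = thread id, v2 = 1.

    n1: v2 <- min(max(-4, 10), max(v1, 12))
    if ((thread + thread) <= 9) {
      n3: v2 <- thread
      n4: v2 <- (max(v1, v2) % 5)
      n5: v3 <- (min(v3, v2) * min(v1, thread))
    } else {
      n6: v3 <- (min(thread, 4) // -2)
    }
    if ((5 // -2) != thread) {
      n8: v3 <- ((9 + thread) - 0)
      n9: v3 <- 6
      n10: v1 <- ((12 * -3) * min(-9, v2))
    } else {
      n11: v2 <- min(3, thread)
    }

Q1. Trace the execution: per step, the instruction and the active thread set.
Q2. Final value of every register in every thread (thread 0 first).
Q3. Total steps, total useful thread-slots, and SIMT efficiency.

step 0: v2 <- min(max(-4, 10), max(v1, 12)) 1111111111111111
step 1: eval ((thread + thread) <= 9) 1111111111111111
step 2: v2 <- thread                 1111100000000000
step 3: v2 <- (max(v1, v2) % 5)      1111100000000000
step 4: v3 <- (min(v3, v2) * min(v1, thread)) 1111100000000000
step 5: v3 <- (min(thread, 4) // -2) 0000011111111111
step 6: eval ((5 // -2) != thread)   1111111111111111
step 7: v3 <- ((9 + thread) - 0)     1111111111111111
step 8: v3 <- 6                      1111111111111111
step 9: v1 <- ((12 * -3) * min(-9, v2)) 1111111111111111

Answer: 10 steps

v1: 324,324,324,324,324,324,324,324,324,324,324,324,324,324,324,324
v3: 6,6,6,6,6,6,6,6,6,6,6,6,6,6,6,6
v2: 1,1,2,3,4,10,10,10,10,10,10,10,10,10,10,10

steps = 10; useful = 122; efficiency = 122/160 = 61/80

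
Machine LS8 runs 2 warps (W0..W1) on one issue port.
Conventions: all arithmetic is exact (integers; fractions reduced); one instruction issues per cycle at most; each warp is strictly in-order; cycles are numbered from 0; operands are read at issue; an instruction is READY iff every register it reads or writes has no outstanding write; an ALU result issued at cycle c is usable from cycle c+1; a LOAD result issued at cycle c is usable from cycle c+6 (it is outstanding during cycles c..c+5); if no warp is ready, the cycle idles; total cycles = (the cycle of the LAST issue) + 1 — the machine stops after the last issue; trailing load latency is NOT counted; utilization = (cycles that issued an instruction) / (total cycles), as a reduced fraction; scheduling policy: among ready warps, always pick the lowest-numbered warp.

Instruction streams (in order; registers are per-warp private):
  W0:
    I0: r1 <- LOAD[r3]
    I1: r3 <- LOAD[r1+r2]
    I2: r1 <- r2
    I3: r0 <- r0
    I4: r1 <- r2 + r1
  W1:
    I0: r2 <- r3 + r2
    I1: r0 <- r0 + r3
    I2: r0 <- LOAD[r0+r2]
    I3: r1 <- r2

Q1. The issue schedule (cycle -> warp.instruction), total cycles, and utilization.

cycle 0: W0.I0
cycle 1: W1.I0
cycle 2: W1.I1
cycle 3: W1.I2
cycle 4: W1.I3
cycle 5: idle
cycle 6: W0.I1
cycle 7: W0.I2
cycle 8: W0.I3
cycle 9: W0.I4

Answer: 10 cycles, utilization 9/10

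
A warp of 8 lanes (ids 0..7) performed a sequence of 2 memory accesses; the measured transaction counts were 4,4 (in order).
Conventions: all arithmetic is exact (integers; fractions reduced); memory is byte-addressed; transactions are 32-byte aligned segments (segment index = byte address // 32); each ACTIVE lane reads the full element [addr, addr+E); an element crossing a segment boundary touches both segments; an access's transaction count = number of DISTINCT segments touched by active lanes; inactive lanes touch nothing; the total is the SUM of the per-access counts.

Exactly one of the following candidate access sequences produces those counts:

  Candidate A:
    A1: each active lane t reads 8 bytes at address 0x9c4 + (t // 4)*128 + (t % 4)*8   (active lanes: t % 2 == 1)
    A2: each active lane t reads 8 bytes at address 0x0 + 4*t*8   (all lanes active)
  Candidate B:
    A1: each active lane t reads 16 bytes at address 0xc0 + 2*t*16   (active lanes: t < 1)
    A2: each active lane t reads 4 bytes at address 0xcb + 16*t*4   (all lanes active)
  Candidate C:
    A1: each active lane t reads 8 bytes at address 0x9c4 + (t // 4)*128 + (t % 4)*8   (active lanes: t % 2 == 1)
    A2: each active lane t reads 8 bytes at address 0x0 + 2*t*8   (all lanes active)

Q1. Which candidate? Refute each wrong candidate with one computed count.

A: A2 gives 8 transactions, not 4
B: A1 gives 1 transaction, not 4
C: all counts match (4,4)

Answer: C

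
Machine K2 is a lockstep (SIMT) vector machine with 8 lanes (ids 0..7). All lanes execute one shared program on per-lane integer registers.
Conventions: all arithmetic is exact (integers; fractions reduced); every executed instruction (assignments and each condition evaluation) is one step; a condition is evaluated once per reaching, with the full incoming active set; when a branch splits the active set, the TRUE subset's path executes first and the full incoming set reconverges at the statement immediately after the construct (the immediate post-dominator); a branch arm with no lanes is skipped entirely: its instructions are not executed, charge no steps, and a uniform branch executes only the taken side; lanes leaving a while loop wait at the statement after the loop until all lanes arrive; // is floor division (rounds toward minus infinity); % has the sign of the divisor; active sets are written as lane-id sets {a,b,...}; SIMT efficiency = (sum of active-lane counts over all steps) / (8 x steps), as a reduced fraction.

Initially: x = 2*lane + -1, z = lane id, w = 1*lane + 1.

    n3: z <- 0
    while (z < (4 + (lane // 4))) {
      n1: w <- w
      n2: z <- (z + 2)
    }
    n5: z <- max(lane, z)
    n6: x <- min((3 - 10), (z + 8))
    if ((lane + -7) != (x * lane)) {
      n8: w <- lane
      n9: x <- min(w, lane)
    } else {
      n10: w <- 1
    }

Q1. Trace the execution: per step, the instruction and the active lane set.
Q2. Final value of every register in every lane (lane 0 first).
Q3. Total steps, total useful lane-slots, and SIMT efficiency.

step 0: z <- 0                       {0,1,2,3,4,5,6,7}
step 1: eval (z < (4 + (lane // 4))) {0,1,2,3,4,5,6,7}
step 2: w <- w                       {0,1,2,3,4,5,6,7}
step 3: z <- (z + 2)                 {0,1,2,3,4,5,6,7}
step 4: eval (z < (4 + (lane // 4))) {0,1,2,3,4,5,6,7}
step 5: w <- w                       {0,1,2,3,4,5,6,7}
step 6: z <- (z + 2)                 {0,1,2,3,4,5,6,7}
step 7: eval (z < (4 + (lane // 4))) {0,1,2,3,4,5,6,7}
step 8: w <- w                       {4,5,6,7}
step 9: z <- (z + 2)                 {4,5,6,7}
step 10: eval (z < (4 + (lane // 4))) {4,5,6,7}
step 11: z <- max(lane, z)            {0,1,2,3,4,5,6,7}
step 12: x <- min((3 - 10), (z + 8))  {0,1,2,3,4,5,6,7}
step 13: eval ((lane + -7) != (x * lane)) {0,1,2,3,4,5,6,7}
step 14: w <- lane                    {0,1,2,3,4,5,6,7}
step 15: x <- min(w, lane)            {0,1,2,3,4,5,6,7}

Answer: 16 steps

x: 0,1,2,3,4,5,6,7
z: 4,4,4,4,6,6,6,7
w: 0,1,2,3,4,5,6,7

steps = 16; useful = 116; efficiency = 116/128 = 29/32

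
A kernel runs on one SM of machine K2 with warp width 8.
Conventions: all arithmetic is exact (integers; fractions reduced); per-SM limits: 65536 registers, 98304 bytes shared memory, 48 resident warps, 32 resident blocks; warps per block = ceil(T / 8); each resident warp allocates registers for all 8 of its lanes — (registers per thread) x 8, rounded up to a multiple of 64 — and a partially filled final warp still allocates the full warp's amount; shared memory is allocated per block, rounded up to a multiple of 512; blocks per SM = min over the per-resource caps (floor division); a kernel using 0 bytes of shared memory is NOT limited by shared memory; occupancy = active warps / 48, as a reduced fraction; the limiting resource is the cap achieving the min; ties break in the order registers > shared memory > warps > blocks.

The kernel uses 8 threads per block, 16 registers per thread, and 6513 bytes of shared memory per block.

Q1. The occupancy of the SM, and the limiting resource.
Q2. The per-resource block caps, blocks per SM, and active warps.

Answer: occupancy 7/24, limited by shared memory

registers: 512 blocks
shared memory: 14 blocks
warps: 48 blocks
blocks: 32 blocks

Answer: 14 blocks, 14 active warps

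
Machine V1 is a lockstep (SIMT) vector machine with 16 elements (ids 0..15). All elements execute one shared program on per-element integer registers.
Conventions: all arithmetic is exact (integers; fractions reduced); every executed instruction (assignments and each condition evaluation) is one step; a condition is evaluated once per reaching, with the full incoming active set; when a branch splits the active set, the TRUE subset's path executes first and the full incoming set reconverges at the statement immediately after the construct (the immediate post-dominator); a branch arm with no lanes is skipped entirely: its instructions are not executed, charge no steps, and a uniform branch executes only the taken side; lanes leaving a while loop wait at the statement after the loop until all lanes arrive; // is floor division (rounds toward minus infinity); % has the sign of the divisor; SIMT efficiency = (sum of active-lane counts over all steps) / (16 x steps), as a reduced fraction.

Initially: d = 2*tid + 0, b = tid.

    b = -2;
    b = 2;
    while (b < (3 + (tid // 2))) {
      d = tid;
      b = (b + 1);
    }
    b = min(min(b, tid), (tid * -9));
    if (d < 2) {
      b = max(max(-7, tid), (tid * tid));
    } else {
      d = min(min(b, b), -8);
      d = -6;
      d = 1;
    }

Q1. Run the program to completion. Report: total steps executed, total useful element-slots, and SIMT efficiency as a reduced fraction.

Answer: 33 steps, 340 useful, 85/132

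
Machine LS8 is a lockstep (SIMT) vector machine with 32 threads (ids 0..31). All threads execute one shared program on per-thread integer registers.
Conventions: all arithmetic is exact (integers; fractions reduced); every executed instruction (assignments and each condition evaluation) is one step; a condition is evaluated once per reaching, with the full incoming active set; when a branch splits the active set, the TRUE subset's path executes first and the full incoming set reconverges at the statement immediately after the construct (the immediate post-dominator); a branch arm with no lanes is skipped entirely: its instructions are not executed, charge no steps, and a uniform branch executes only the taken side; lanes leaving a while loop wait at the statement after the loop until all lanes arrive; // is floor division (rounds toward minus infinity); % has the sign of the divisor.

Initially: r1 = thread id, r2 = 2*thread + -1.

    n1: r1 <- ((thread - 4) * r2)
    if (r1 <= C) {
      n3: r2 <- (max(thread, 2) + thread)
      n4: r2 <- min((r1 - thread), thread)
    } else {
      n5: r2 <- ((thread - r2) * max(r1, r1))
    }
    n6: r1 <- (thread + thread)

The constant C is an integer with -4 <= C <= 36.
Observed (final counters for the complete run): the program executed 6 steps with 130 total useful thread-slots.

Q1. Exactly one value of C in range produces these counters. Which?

Answer: C = -4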